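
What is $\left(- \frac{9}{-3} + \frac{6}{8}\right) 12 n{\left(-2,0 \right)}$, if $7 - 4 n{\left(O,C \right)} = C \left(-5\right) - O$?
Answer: $\frac{225}{4} \approx 56.25$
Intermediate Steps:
$n{\left(O,C \right)} = \frac{7}{4} + \frac{O}{4} + \frac{5 C}{4}$ ($n{\left(O,C \right)} = \frac{7}{4} - \frac{C \left(-5\right) - O}{4} = \frac{7}{4} - \frac{- 5 C - O}{4} = \frac{7}{4} - \frac{- O - 5 C}{4} = \frac{7}{4} + \left(\frac{O}{4} + \frac{5 C}{4}\right) = \frac{7}{4} + \frac{O}{4} + \frac{5 C}{4}$)
$\left(- \frac{9}{-3} + \frac{6}{8}\right) 12 n{\left(-2,0 \right)} = \left(- \frac{9}{-3} + \frac{6}{8}\right) 12 \left(\frac{7}{4} + \frac{1}{4} \left(-2\right) + \frac{5}{4} \cdot 0\right) = \left(\left(-9\right) \left(- \frac{1}{3}\right) + 6 \cdot \frac{1}{8}\right) 12 \left(\frac{7}{4} - \frac{1}{2} + 0\right) = \left(3 + \frac{3}{4}\right) 12 \cdot \frac{5}{4} = \frac{15}{4} \cdot 12 \cdot \frac{5}{4} = 45 \cdot \frac{5}{4} = \frac{225}{4}$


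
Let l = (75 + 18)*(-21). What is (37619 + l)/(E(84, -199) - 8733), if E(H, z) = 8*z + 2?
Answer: -35666/10323 ≈ -3.4550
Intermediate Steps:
E(H, z) = 2 + 8*z
l = -1953 (l = 93*(-21) = -1953)
(37619 + l)/(E(84, -199) - 8733) = (37619 - 1953)/((2 + 8*(-199)) - 8733) = 35666/((2 - 1592) - 8733) = 35666/(-1590 - 8733) = 35666/(-10323) = 35666*(-1/10323) = -35666/10323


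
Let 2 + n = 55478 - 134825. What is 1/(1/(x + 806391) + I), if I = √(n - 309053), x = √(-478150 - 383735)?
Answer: 3*(268797 + I*√95765)/(1 + 3*I*√388402*(268797 + I*√95765)) ≈ 3.1926e-12 - 0.0016046*I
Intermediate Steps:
x = 3*I*√95765 (x = √(-861885) = 3*I*√95765 ≈ 928.38*I)
n = -79349 (n = -2 + (55478 - 134825) = -2 - 79347 = -79349)
I = I*√388402 (I = √(-79349 - 309053) = √(-388402) = I*√388402 ≈ 623.22*I)
1/(1/(x + 806391) + I) = 1/(1/(3*I*√95765 + 806391) + I*√388402) = 1/(1/(806391 + 3*I*√95765) + I*√388402)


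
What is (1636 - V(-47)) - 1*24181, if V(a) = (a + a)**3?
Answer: 808039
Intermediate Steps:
V(a) = 8*a**3 (V(a) = (2*a)**3 = 8*a**3)
(1636 - V(-47)) - 1*24181 = (1636 - 8*(-47)**3) - 1*24181 = (1636 - 8*(-103823)) - 24181 = (1636 - 1*(-830584)) - 24181 = (1636 + 830584) - 24181 = 832220 - 24181 = 808039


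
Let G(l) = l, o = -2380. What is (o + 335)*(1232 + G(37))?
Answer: -2595105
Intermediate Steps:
(o + 335)*(1232 + G(37)) = (-2380 + 335)*(1232 + 37) = -2045*1269 = -2595105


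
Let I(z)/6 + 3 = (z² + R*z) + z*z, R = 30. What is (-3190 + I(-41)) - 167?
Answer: 9417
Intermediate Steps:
I(z) = -18 + 12*z² + 180*z (I(z) = -18 + 6*((z² + 30*z) + z*z) = -18 + 6*((z² + 30*z) + z²) = -18 + 6*(2*z² + 30*z) = -18 + (12*z² + 180*z) = -18 + 12*z² + 180*z)
(-3190 + I(-41)) - 167 = (-3190 + (-18 + 12*(-41)² + 180*(-41))) - 167 = (-3190 + (-18 + 12*1681 - 7380)) - 167 = (-3190 + (-18 + 20172 - 7380)) - 167 = (-3190 + 12774) - 167 = 9584 - 167 = 9417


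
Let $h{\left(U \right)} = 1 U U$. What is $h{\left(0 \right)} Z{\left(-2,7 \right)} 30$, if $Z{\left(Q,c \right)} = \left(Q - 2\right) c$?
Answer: $0$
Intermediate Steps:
$h{\left(U \right)} = U^{2}$ ($h{\left(U \right)} = U U = U^{2}$)
$Z{\left(Q,c \right)} = c \left(-2 + Q\right)$ ($Z{\left(Q,c \right)} = \left(-2 + Q\right) c = c \left(-2 + Q\right)$)
$h{\left(0 \right)} Z{\left(-2,7 \right)} 30 = 0^{2} \cdot 7 \left(-2 - 2\right) 30 = 0 \cdot 7 \left(-4\right) 30 = 0 \left(-28\right) 30 = 0 \cdot 30 = 0$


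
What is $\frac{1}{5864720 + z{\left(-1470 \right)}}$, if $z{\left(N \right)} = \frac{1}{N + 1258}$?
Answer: $\frac{212}{1243320639} \approx 1.7051 \cdot 10^{-7}$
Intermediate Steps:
$z{\left(N \right)} = \frac{1}{1258 + N}$
$\frac{1}{5864720 + z{\left(-1470 \right)}} = \frac{1}{5864720 + \frac{1}{1258 - 1470}} = \frac{1}{5864720 + \frac{1}{-212}} = \frac{1}{5864720 - \frac{1}{212}} = \frac{1}{\frac{1243320639}{212}} = \frac{212}{1243320639}$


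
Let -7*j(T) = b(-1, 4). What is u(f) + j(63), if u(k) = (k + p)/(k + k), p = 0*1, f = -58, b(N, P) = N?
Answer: 9/14 ≈ 0.64286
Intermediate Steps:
j(T) = ⅐ (j(T) = -⅐*(-1) = ⅐)
p = 0
u(k) = ½ (u(k) = (k + 0)/(k + k) = k/((2*k)) = k*(1/(2*k)) = ½)
u(f) + j(63) = ½ + ⅐ = 9/14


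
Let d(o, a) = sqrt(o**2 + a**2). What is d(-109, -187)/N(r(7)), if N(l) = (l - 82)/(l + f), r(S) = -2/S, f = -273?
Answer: 9565*sqrt(1874)/576 ≈ 718.87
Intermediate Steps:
N(l) = (-82 + l)/(-273 + l) (N(l) = (l - 82)/(l - 273) = (-82 + l)/(-273 + l))
d(o, a) = sqrt(a**2 + o**2)
d(-109, -187)/N(r(7)) = sqrt((-187)**2 + (-109)**2)/(((-82 - 2/7)/(-273 - 2/7))) = sqrt(34969 + 11881)/(((-82 - 2*1/7)/(-273 - 2*1/7))) = sqrt(46850)/(((-82 - 2/7)/(-273 - 2/7))) = (5*sqrt(1874))/((-576/7/(-1913/7))) = (5*sqrt(1874))/((-7/1913*(-576/7))) = (5*sqrt(1874))/(576/1913) = (5*sqrt(1874))*(1913/576) = 9565*sqrt(1874)/576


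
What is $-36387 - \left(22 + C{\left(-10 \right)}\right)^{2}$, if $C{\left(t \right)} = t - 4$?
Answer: $-36451$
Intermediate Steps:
$C{\left(t \right)} = -4 + t$
$-36387 - \left(22 + C{\left(-10 \right)}\right)^{2} = -36387 - \left(22 - 14\right)^{2} = -36387 - 8^{2} = -36387 - 64 = -36451$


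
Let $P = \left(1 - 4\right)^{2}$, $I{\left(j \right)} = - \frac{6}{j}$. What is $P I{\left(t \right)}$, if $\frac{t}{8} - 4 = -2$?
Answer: $- \frac{27}{8} \approx -3.375$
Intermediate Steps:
$t = 16$ ($t = 32 + 8 \left(-2\right) = 32 - 16 = 16$)
$P = 9$ ($P = \left(-3\right)^{2} = 9$)
$P I{\left(t \right)} = 9 \left(- \frac{6}{16}\right) = 9 \left(\left(-6\right) \frac{1}{16}\right) = 9 \left(- \frac{3}{8}\right) = - \frac{27}{8}$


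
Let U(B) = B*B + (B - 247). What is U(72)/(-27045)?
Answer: -5009/27045 ≈ -0.18521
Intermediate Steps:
U(B) = -247 + B + B**2 (U(B) = B**2 + (-247 + B) = -247 + B + B**2)
U(72)/(-27045) = (-247 + 72 + 72**2)/(-27045) = (-247 + 72 + 5184)*(-1/27045) = 5009*(-1/27045) = -5009/27045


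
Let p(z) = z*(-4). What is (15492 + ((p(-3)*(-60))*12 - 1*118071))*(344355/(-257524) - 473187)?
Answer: 13552852981455117/257524 ≈ 5.2628e+10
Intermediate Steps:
p(z) = -4*z
(15492 + ((p(-3)*(-60))*12 - 1*118071))*(344355/(-257524) - 473187) = (15492 + ((-4*(-3)*(-60))*12 - 1*118071))*(344355/(-257524) - 473187) = (15492 + ((12*(-60))*12 - 118071))*(344355*(-1/257524) - 473187) = (15492 + (-720*12 - 118071))*(-344355/257524 - 473187) = (15492 + (-8640 - 118071))*(-121857353343/257524) = (15492 - 126711)*(-121857353343/257524) = -111219*(-121857353343/257524) = 13552852981455117/257524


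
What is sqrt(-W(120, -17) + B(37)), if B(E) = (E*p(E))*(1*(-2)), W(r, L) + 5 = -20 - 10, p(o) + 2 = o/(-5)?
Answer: sqrt(18265)/5 ≈ 27.030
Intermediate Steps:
p(o) = -2 - o/5 (p(o) = -2 + o/(-5) = -2 + o*(-1/5) = -2 - o/5)
W(r, L) = -35 (W(r, L) = -5 + (-20 - 10) = -5 - 30 = -35)
B(E) = -2*E*(-2 - E/5) (B(E) = (E*(-2 - E/5))*(1*(-2)) = (E*(-2 - E/5))*(-2) = -2*E*(-2 - E/5))
sqrt(-W(120, -17) + B(37)) = sqrt(-1*(-35) + (2/5)*37*(10 + 37)) = sqrt(35 + (2/5)*37*47) = sqrt(35 + 3478/5) = sqrt(3653/5) = sqrt(18265)/5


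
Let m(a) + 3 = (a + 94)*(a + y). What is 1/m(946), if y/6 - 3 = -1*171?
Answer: -1/64483 ≈ -1.5508e-5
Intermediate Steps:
y = -1008 (y = 18 + 6*(-1*171) = 18 + 6*(-171) = 18 - 1026 = -1008)
m(a) = -3 + (-1008 + a)*(94 + a) (m(a) = -3 + (a + 94)*(a - 1008) = -3 + (94 + a)*(-1008 + a) = -3 + (-1008 + a)*(94 + a))
1/m(946) = 1/(-94755 + 946² - 914*946) = 1/(-94755 + 894916 - 864644) = 1/(-64483) = -1/64483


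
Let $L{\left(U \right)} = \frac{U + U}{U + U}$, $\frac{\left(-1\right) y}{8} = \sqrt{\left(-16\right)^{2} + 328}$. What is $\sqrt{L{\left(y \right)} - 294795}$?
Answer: $i \sqrt{294794} \approx 542.95 i$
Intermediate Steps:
$y = - 16 \sqrt{146}$ ($y = - 8 \sqrt{\left(-16\right)^{2} + 328} = - 8 \sqrt{256 + 328} = - 8 \sqrt{584} = - 8 \cdot 2 \sqrt{146} = - 16 \sqrt{146} \approx -193.33$)
$L{\left(U \right)} = 1$ ($L{\left(U \right)} = \frac{2 U}{2 U} = 2 U \frac{1}{2 U} = 1$)
$\sqrt{L{\left(y \right)} - 294795} = \sqrt{1 - 294795} = \sqrt{-294794} = i \sqrt{294794}$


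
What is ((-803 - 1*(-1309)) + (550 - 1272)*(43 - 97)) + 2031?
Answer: 41525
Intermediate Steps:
((-803 - 1*(-1309)) + (550 - 1272)*(43 - 97)) + 2031 = ((-803 + 1309) - 722*(-54)) + 2031 = (506 + 38988) + 2031 = 39494 + 2031 = 41525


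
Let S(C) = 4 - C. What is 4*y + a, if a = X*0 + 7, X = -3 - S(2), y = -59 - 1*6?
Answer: -253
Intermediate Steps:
y = -65 (y = -59 - 6 = -65)
X = -5 (X = -3 - (4 - 1*2) = -3 - (4 - 2) = -3 - 1*2 = -3 - 2 = -5)
a = 7 (a = -5*0 + 7 = 0 + 7 = 7)
4*y + a = 4*(-65) + 7 = -260 + 7 = -253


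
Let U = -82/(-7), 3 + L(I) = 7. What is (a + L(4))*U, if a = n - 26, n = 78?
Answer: 656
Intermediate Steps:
L(I) = 4 (L(I) = -3 + 7 = 4)
a = 52 (a = 78 - 26 = 52)
U = 82/7 (U = -82*(-1/7) = 82/7 ≈ 11.714)
(a + L(4))*U = (52 + 4)*(82/7) = 56*(82/7) = 656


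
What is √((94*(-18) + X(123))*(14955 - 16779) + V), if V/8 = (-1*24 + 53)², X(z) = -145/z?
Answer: 2*√1300709994/41 ≈ 1759.3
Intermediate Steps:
V = 6728 (V = 8*(-1*24 + 53)² = 8*(-24 + 53)² = 8*29² = 8*841 = 6728)
√((94*(-18) + X(123))*(14955 - 16779) + V) = √((94*(-18) - 145/123)*(14955 - 16779) + 6728) = √((-1692 - 145*1/123)*(-1824) + 6728) = √((-1692 - 145/123)*(-1824) + 6728) = √(-208261/123*(-1824) + 6728) = √(126622688/41 + 6728) = √(126898536/41) = 2*√1300709994/41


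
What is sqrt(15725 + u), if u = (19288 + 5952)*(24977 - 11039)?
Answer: sqrt(351810845) ≈ 18757.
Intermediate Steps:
u = 351795120 (u = 25240*13938 = 351795120)
sqrt(15725 + u) = sqrt(15725 + 351795120) = sqrt(351810845)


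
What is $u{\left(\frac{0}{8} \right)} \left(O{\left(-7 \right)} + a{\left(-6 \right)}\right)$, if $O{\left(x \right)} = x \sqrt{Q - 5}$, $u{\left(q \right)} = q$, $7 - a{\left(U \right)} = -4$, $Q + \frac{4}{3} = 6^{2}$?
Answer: $0$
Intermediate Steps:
$Q = \frac{104}{3}$ ($Q = - \frac{4}{3} + 6^{2} = - \frac{4}{3} + 36 = \frac{104}{3} \approx 34.667$)
$a{\left(U \right)} = 11$ ($a{\left(U \right)} = 7 - -4 = 7 + 4 = 11$)
$O{\left(x \right)} = \frac{x \sqrt{267}}{3}$ ($O{\left(x \right)} = x \sqrt{\frac{104}{3} - 5} = x \sqrt{\frac{89}{3}} = x \frac{\sqrt{267}}{3} = \frac{x \sqrt{267}}{3}$)
$u{\left(\frac{0}{8} \right)} \left(O{\left(-7 \right)} + a{\left(-6 \right)}\right) = \frac{0}{8} \left(\frac{1}{3} \left(-7\right) \sqrt{267} + 11\right) = 0 \cdot \frac{1}{8} \left(- \frac{7 \sqrt{267}}{3} + 11\right) = 0 \left(11 - \frac{7 \sqrt{267}}{3}\right) = 0$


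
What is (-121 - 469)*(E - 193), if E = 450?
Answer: -151630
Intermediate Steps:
(-121 - 469)*(E - 193) = (-121 - 469)*(450 - 193) = -590*257 = -151630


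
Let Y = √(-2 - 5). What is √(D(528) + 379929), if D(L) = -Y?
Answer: √(379929 - I*√7) ≈ 616.38 - 0.002*I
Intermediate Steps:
Y = I*√7 (Y = √(-7) = I*√7 ≈ 2.6458*I)
D(L) = -I*√7
√(D(528) + 379929) = √(-I*√7 + 379929) = √(379929 - I*√7)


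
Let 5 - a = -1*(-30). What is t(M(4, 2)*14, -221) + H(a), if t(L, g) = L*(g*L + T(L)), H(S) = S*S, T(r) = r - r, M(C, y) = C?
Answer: -692431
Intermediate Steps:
T(r) = 0
a = -25 (a = 5 - (-1)*(-30) = 5 - 1*30 = 5 - 30 = -25)
H(S) = S²
t(L, g) = g*L² (t(L, g) = L*(g*L + 0) = L*(L*g + 0) = L*(L*g) = g*L²)
t(M(4, 2)*14, -221) + H(a) = -221*(4*14)² + (-25)² = -221*56² + 625 = -221*3136 + 625 = -693056 + 625 = -692431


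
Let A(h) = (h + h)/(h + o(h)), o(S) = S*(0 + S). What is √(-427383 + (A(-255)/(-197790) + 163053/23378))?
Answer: 2*I*√2302825305473714319087709695/146809924185 ≈ 653.74*I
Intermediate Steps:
o(S) = S² (o(S) = S*S = S²)
A(h) = 2*h/(h + h²) (A(h) = (h + h)/(h + h²) = (2*h)/(h + h²) = 2*h/(h + h²))
√(-427383 + (A(-255)/(-197790) + 163053/23378)) = √(-427383 + ((2/(1 - 255))/(-197790) + 163053/23378)) = √(-427383 + ((2/(-254))*(-1/197790) + 163053*(1/23378))) = √(-427383 + ((2*(-1/254))*(-1/197790) + 163053/23378)) = √(-427383 + (-1/127*(-1/197790) + 163053/23378)) = √(-427383 + (1/25119330 + 163053/23378)) = √(-427383 + 1023945534467/146809924185) = √(-62743041882423388/146809924185) = 2*I*√2302825305473714319087709695/146809924185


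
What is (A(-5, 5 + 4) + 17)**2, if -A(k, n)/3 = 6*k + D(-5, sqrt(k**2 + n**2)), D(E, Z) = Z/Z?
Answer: 10816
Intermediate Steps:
D(E, Z) = 1
A(k, n) = -3 - 18*k (A(k, n) = -3*(6*k + 1) = -3*(1 + 6*k) = -3 - 18*k)
(A(-5, 5 + 4) + 17)**2 = ((-3 - 18*(-5)) + 17)**2 = ((-3 + 90) + 17)**2 = (87 + 17)**2 = 104**2 = 10816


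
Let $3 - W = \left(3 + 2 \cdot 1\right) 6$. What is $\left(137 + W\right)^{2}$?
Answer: $12100$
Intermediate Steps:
$W = -27$ ($W = 3 - \left(3 + 2 \cdot 1\right) 6 = 3 - \left(3 + 2\right) 6 = 3 - 5 \cdot 6 = 3 - 30 = -27$)
$\left(137 + W\right)^{2} = \left(137 - 27\right)^{2} = 110^{2} = 12100$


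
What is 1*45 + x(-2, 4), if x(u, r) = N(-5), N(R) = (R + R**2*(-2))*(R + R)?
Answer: 595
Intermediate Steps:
N(R) = 2*R*(R - 2*R**2) (N(R) = (R - 2*R**2)*(2*R) = 2*R*(R - 2*R**2))
x(u, r) = 550 (x(u, r) = (-5)**2*(2 - 4*(-5)) = 25*(2 + 20) = 25*22 = 550)
1*45 + x(-2, 4) = 1*45 + 550 = 45 + 550 = 595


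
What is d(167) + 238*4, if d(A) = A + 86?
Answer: 1205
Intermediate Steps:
d(A) = 86 + A
d(167) + 238*4 = (86 + 167) + 238*4 = 253 + 952 = 1205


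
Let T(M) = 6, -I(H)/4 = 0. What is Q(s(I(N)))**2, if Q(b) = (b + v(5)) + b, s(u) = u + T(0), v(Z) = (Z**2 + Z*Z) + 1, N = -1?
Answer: 3969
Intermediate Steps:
I(H) = 0 (I(H) = -4*0 = 0)
v(Z) = 1 + 2*Z**2 (v(Z) = (Z**2 + Z**2) + 1 = 2*Z**2 + 1 = 1 + 2*Z**2)
s(u) = 6 + u (s(u) = u + 6 = 6 + u)
Q(b) = 51 + 2*b (Q(b) = (b + (1 + 2*5**2)) + b = (b + (1 + 2*25)) + b = (b + (1 + 50)) + b = (b + 51) + b = (51 + b) + b = 51 + 2*b)
Q(s(I(N)))**2 = (51 + 2*(6 + 0))**2 = (51 + 2*6)**2 = (51 + 12)**2 = 63**2 = 3969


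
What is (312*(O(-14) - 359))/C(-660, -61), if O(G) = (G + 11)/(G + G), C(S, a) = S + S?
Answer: 130637/1540 ≈ 84.829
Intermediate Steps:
C(S, a) = 2*S
O(G) = (11 + G)/(2*G) (O(G) = (11 + G)/((2*G)) = (11 + G)*(1/(2*G)) = (11 + G)/(2*G))
(312*(O(-14) - 359))/C(-660, -61) = (312*((1/2)*(11 - 14)/(-14) - 359))/((2*(-660))) = (312*((1/2)*(-1/14)*(-3) - 359))/(-1320) = (312*(3/28 - 359))*(-1/1320) = (312*(-10049/28))*(-1/1320) = -783822/7*(-1/1320) = 130637/1540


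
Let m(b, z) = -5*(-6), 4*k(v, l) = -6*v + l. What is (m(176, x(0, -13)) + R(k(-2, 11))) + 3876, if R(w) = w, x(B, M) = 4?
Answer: 15647/4 ≈ 3911.8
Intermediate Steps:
k(v, l) = -3*v/2 + l/4 (k(v, l) = (-6*v + l)/4 = (l - 6*v)/4 = -3*v/2 + l/4)
m(b, z) = 30
(m(176, x(0, -13)) + R(k(-2, 11))) + 3876 = (30 + (-3/2*(-2) + (1/4)*11)) + 3876 = (30 + (3 + 11/4)) + 3876 = (30 + 23/4) + 3876 = 143/4 + 3876 = 15647/4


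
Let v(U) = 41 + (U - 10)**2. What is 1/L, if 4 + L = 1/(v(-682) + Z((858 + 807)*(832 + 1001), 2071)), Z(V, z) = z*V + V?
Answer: -6324108945/25296435779 ≈ -0.25000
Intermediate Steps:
Z(V, z) = V + V*z (Z(V, z) = V*z + V = V + V*z)
v(U) = 41 + (-10 + U)**2
L = -25296435779/6324108945 (L = -4 + 1/((41 + (-10 - 682)**2) + ((858 + 807)*(832 + 1001))*(1 + 2071)) = -4 + 1/((41 + (-692)**2) + (1665*1833)*2072) = -4 + 1/((41 + 478864) + 3051945*2072) = -4 + 1/(478905 + 6323630040) = -4 + 1/6324108945 = -25296435779/6324108945 ≈ -4.0000)
1/L = 1/(-25296435779/6324108945) = -6324108945/25296435779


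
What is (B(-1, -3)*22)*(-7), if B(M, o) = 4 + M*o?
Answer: -1078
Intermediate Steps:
(B(-1, -3)*22)*(-7) = ((4 - 1*(-3))*22)*(-7) = ((4 + 3)*22)*(-7) = (7*22)*(-7) = 154*(-7) = -1078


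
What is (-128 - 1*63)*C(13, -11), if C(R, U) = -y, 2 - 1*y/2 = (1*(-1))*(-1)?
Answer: 382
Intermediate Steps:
y = 2 (y = 4 - 2*1*(-1)*(-1) = 4 - (-2)*(-1) = 4 - 2*1 = 4 - 2 = 2)
C(R, U) = -2 (C(R, U) = -1*2 = -2)
(-128 - 1*63)*C(13, -11) = (-128 - 1*63)*(-2) = (-128 - 63)*(-2) = -191*(-2) = 382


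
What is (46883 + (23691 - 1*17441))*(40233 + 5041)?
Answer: 2405543442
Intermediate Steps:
(46883 + (23691 - 1*17441))*(40233 + 5041) = (46883 + (23691 - 17441))*45274 = (46883 + 6250)*45274 = 53133*45274 = 2405543442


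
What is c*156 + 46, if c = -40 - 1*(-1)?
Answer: -6038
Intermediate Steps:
c = -39 (c = -40 + 1 = -39)
c*156 + 46 = -39*156 + 46 = -6084 + 46 = -6038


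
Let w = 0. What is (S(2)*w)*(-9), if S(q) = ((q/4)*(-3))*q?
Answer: 0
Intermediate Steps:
S(q) = -3*q**2/4 (S(q) = ((q*(1/4))*(-3))*q = ((q/4)*(-3))*q = (-3*q/4)*q = -3*q**2/4)
(S(2)*w)*(-9) = (-3/4*2**2*0)*(-9) = (-3/4*4*0)*(-9) = -3*0*(-9) = 0*(-9) = 0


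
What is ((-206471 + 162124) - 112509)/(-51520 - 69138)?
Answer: 78428/60329 ≈ 1.3000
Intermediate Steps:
((-206471 + 162124) - 112509)/(-51520 - 69138) = (-44347 - 112509)/(-120658) = -156856*(-1/120658) = 78428/60329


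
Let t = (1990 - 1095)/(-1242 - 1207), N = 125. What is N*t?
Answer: -111875/2449 ≈ -45.682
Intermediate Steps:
t = -895/2449 (t = 895/(-2449) = 895*(-1/2449) = -895/2449 ≈ -0.36546)
N*t = 125*(-895/2449) = -111875/2449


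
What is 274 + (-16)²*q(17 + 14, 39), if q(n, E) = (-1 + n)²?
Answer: 230674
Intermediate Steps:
274 + (-16)²*q(17 + 14, 39) = 274 + (-16)²*(-1 + (17 + 14))² = 274 + 256*(-1 + 31)² = 274 + 256*30² = 274 + 256*900 = 274 + 230400 = 230674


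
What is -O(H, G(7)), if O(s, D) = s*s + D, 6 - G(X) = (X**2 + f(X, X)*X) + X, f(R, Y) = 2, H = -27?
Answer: -665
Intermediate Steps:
G(X) = 6 - X**2 - 3*X (G(X) = 6 - ((X**2 + 2*X) + X) = 6 - (X**2 + 3*X) = 6 + (-X**2 - 3*X) = 6 - X**2 - 3*X)
O(s, D) = D + s**2 (O(s, D) = s**2 + D = D + s**2)
-O(H, G(7)) = -((6 - 1*7**2 - 3*7) + (-27)**2) = -((6 - 1*49 - 21) + 729) = -((6 - 49 - 21) + 729) = -(-64 + 729) = -1*665 = -665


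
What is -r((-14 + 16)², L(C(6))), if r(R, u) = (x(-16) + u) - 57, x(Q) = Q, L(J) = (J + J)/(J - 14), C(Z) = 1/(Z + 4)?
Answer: 10149/139 ≈ 73.014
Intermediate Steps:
C(Z) = 1/(4 + Z)
L(J) = 2*J/(-14 + J) (L(J) = (2*J)/(-14 + J) = 2*J/(-14 + J))
r(R, u) = -73 + u (r(R, u) = (-16 + u) - 57 = -73 + u)
-r((-14 + 16)², L(C(6))) = -(-73 + 2/((4 + 6)*(-14 + 1/(4 + 6)))) = -(-73 + 2/(10*(-14 + 1/10))) = -(-73 + 2*(⅒)/(-14 + ⅒)) = -(-73 + 2*(⅒)/(-139/10)) = -(-73 + 2*(⅒)*(-10/139)) = -(-73 - 2/139) = -1*(-10149/139) = 10149/139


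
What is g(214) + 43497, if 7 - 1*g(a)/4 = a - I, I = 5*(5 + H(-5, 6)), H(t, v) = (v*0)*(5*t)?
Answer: 42769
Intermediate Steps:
H(t, v) = 0 (H(t, v) = 0*(5*t) = 0)
I = 25 (I = 5*(5 + 0) = 5*5 = 25)
g(a) = 128 - 4*a (g(a) = 28 - 4*(a - 1*25) = 28 - 4*(a - 25) = 28 - 4*(-25 + a) = 28 + (100 - 4*a) = 128 - 4*a)
g(214) + 43497 = (128 - 4*214) + 43497 = (128 - 856) + 43497 = -728 + 43497 = 42769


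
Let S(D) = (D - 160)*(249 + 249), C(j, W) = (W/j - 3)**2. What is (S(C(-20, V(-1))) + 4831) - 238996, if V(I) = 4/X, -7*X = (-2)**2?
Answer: -62069559/200 ≈ -3.1035e+5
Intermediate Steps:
X = -4/7 (X = -1/7*(-2)**2 = -1/7*4 = -4/7 ≈ -0.57143)
V(I) = -7 (V(I) = 4/(-4/7) = 4*(-7/4) = -7)
C(j, W) = (-3 + W/j)**2
S(D) = -79680 + 498*D (S(D) = (-160 + D)*498 = -79680 + 498*D)
(S(C(-20, V(-1))) + 4831) - 238996 = ((-79680 + 498*((-7 - 3*(-20))**2/(-20)**2)) + 4831) - 238996 = ((-79680 + 498*((-7 + 60)**2/400)) + 4831) - 238996 = ((-79680 + 498*((1/400)*53**2)) + 4831) - 238996 = ((-79680 + 498*((1/400)*2809)) + 4831) - 238996 = ((-79680 + 498*(2809/400)) + 4831) - 238996 = ((-79680 + 699441/200) + 4831) - 238996 = (-15236559/200 + 4831) - 238996 = -14270359/200 - 238996 = -62069559/200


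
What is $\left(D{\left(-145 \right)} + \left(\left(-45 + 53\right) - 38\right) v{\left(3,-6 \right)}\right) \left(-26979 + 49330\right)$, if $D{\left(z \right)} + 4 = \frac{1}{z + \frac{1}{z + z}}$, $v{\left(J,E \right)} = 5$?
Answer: $- \frac{144748294544}{42051} \approx -3.4422 \cdot 10^{6}$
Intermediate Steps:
$D{\left(z \right)} = -4 + \frac{1}{z + \frac{1}{2 z}}$ ($D{\left(z \right)} = -4 + \frac{1}{z + \frac{1}{z + z}} = -4 + \frac{1}{z + \frac{1}{2 z}}$)
$\left(D{\left(-145 \right)} + \left(\left(-45 + 53\right) - 38\right) v{\left(3,-6 \right)}\right) \left(-26979 + 49330\right) = \left(\frac{2 \left(-2 - 145 - 4 \left(-145\right)^{2}\right)}{1 + 2 \left(-145\right)^{2}} + \left(\left(-45 + 53\right) - 38\right) 5\right) \left(-26979 + 49330\right) = \left(\frac{2 \left(-2 - 145 - 84100\right)}{1 + 2 \cdot 21025} + \left(8 - 38\right) 5\right) 22351 = \left(\frac{2 \left(-2 - 145 - 84100\right)}{1 + 42050} - 150\right) 22351 = \left(2 \cdot \frac{1}{42051} \left(-84247\right) - 150\right) 22351 = \left(- \frac{168494}{42051} - 150\right) 22351 = \left(- \frac{6476144}{42051}\right) 22351 = - \frac{144748294544}{42051}$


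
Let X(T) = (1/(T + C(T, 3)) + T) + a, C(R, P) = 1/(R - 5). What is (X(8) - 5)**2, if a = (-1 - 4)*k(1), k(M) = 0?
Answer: 6084/625 ≈ 9.7344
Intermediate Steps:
C(R, P) = 1/(-5 + R)
a = 0 (a = (-1 - 4)*0 = -5*0 = 0)
X(T) = T + 1/(T + 1/(-5 + T)) (X(T) = (1/(T + 1/(-5 + T)) + T) + 0 = (T + 1/(T + 1/(-5 + T))) + 0 = T + 1/(T + 1/(-5 + T)))
(X(8) - 5)**2 = ((8 + (1 + 8**2)*(-5 + 8))/(1 + 8*(-5 + 8)) - 5)**2 = ((8 + (1 + 64)*3)/(1 + 8*3) - 5)**2 = ((8 + 65*3)/(1 + 24) - 5)**2 = ((8 + 195)/25 - 5)**2 = ((1/25)*203 - 5)**2 = (203/25 - 5)**2 = (78/25)**2 = 6084/625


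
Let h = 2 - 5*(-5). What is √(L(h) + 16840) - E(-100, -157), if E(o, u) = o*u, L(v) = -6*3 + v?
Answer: -15700 + √16849 ≈ -15570.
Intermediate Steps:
h = 27 (h = 2 + 25 = 27)
L(v) = -18 + v
√(L(h) + 16840) - E(-100, -157) = √((-18 + 27) + 16840) - (-100)*(-157) = √(9 + 16840) - 1*15700 = √16849 - 15700 = -15700 + √16849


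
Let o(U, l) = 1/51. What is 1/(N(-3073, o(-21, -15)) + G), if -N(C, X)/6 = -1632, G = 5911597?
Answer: 1/5921389 ≈ 1.6888e-7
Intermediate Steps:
o(U, l) = 1/51
N(C, X) = 9792 (N(C, X) = -6*(-1632) = 9792)
1/(N(-3073, o(-21, -15)) + G) = 1/(9792 + 5911597) = 1/5921389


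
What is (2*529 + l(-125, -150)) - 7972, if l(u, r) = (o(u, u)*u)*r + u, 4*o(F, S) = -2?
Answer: -16414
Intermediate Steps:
o(F, S) = -½ (o(F, S) = (¼)*(-2) = -½)
l(u, r) = u - r*u/2 (l(u, r) = (-u/2)*r + u = -r*u/2 + u = u - r*u/2)
(2*529 + l(-125, -150)) - 7972 = (2*529 + (½)*(-125)*(2 - 1*(-150))) - 7972 = (1058 + (½)*(-125)*(2 + 150)) - 7972 = (1058 + (½)*(-125)*152) - 7972 = (1058 - 9500) - 7972 = -8442 - 7972 = -16414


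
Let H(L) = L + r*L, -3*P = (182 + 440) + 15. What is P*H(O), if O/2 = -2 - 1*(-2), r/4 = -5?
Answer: 0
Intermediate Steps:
P = -637/3 (P = -((182 + 440) + 15)/3 = -(622 + 15)/3 = -⅓*637 = -637/3 ≈ -212.33)
r = -20 (r = 4*(-5) = -20)
O = 0 (O = 2*(-2 - 1*(-2)) = 2*(-2 + 2) = 2*0 = 0)
H(L) = -19*L (H(L) = L - 20*L = -19*L)
P*H(O) = -(-12103)*0/3 = -637/3*0 = 0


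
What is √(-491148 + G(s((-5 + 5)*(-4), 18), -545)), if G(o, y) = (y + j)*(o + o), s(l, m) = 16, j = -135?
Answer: 2*I*√128227 ≈ 716.18*I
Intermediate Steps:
G(o, y) = 2*o*(-135 + y) (G(o, y) = (y - 135)*(o + o) = (-135 + y)*(2*o) = 2*o*(-135 + y))
√(-491148 + G(s((-5 + 5)*(-4), 18), -545)) = √(-491148 + 2*16*(-135 - 545)) = √(-491148 + 2*16*(-680)) = √(-491148 - 21760) = √(-512908) = 2*I*√128227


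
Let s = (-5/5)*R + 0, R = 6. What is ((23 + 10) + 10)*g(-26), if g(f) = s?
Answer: -258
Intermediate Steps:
s = -6 (s = -5/5*6 + 0 = -5*1/5*6 + 0 = -1*6 + 0 = -6 + 0 = -6)
g(f) = -6
((23 + 10) + 10)*g(-26) = ((23 + 10) + 10)*(-6) = (33 + 10)*(-6) = 43*(-6) = -258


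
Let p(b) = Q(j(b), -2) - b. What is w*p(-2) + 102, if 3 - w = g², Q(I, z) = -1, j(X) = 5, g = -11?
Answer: -16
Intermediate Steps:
p(b) = -1 - b
w = -118 (w = 3 - 1*(-11)² = 3 - 1*121 = 3 - 121 = -118)
w*p(-2) + 102 = -118*(-1 - 1*(-2)) + 102 = -118*(-1 + 2) + 102 = -118*1 + 102 = -118 + 102 = -16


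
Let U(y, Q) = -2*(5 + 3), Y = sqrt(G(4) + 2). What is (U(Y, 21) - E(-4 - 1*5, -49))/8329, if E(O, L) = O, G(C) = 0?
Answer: -7/8329 ≈ -0.00084044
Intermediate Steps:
Y = sqrt(2) (Y = sqrt(0 + 2) = sqrt(2) ≈ 1.4142)
U(y, Q) = -16 (U(y, Q) = -2*8 = -16)
(U(Y, 21) - E(-4 - 1*5, -49))/8329 = (-16 - (-4 - 1*5))/8329 = (-16 - (-4 - 5))*(1/8329) = (-16 - 1*(-9))*(1/8329) = (-16 + 9)*(1/8329) = -7*1/8329 = -7/8329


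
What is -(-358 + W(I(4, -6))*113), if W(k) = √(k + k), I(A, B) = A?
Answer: 358 - 226*√2 ≈ 38.388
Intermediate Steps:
W(k) = √2*√k (W(k) = √(2*k) = √2*√k)
-(-358 + W(I(4, -6))*113) = -(-358 + (√2*√4)*113) = -(-358 + (√2*2)*113) = -(-358 + (2*√2)*113) = -(-358 + 226*√2) = 358 - 226*√2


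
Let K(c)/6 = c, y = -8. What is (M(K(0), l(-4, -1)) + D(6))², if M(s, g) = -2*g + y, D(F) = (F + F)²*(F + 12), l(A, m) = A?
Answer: 6718464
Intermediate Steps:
K(c) = 6*c
D(F) = 4*F²*(12 + F) (D(F) = (2*F)²*(12 + F) = (4*F²)*(12 + F) = 4*F²*(12 + F))
M(s, g) = -8 - 2*g (M(s, g) = -2*g - 8 = -8 - 2*g)
(M(K(0), l(-4, -1)) + D(6))² = ((-8 - 2*(-4)) + 4*6²*(12 + 6))² = ((-8 + 8) + 4*36*18)² = (0 + 2592)² = 2592² = 6718464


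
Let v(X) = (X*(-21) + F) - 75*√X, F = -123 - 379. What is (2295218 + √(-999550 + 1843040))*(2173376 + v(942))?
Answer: (2153092 - 75*√942)*(2295218 + √843490) ≈ 4.9385e+12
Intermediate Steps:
F = -502
v(X) = -502 - 75*√X - 21*X (v(X) = (X*(-21) - 502) - 75*√X = (-21*X - 502) - 75*√X = (-502 - 21*X) - 75*√X = -502 - 75*√X - 21*X)
(2295218 + √(-999550 + 1843040))*(2173376 + v(942)) = (2295218 + √(-999550 + 1843040))*(2173376 + (-502 - 75*√942 - 21*942)) = (2295218 + √843490)*(2173376 + (-502 - 75*√942 - 19782)) = (2295218 + √843490)*(2173376 + (-20284 - 75*√942)) = (2295218 + √843490)*(2153092 - 75*√942) = (2153092 - 75*√942)*(2295218 + √843490)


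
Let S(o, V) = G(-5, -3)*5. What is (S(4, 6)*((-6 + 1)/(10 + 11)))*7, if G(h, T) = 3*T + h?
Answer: 350/3 ≈ 116.67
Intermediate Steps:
G(h, T) = h + 3*T
S(o, V) = -70 (S(o, V) = (-5 + 3*(-3))*5 = (-5 - 9)*5 = -14*5 = -70)
(S(4, 6)*((-6 + 1)/(10 + 11)))*7 = -70*(-6 + 1)/(10 + 11)*7 = -(-350)/21*7 = -70*(-5/21)*7 = (50/3)*7 = 350/3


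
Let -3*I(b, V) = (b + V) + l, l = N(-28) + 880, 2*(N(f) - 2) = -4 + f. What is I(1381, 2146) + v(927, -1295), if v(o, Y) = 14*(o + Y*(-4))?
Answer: 252101/3 ≈ 84034.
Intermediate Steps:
v(o, Y) = -56*Y + 14*o (v(o, Y) = 14*(o - 4*Y) = -56*Y + 14*o)
N(f) = f/2 (N(f) = 2 + (-4 + f)/2 = 2 + (-2 + f/2) = f/2)
l = 866 (l = (1/2)*(-28) + 880 = -14 + 880 = 866)
I(b, V) = -866/3 - V/3 - b/3 (I(b, V) = -((b + V) + 866)/3 = -((V + b) + 866)/3 = -(866 + V + b)/3 = -866/3 - V/3 - b/3)
I(1381, 2146) + v(927, -1295) = (-866/3 - 1/3*2146 - 1/3*1381) + (-56*(-1295) + 14*927) = (-866/3 - 2146/3 - 1381/3) + (72520 + 12978) = -4393/3 + 85498 = 252101/3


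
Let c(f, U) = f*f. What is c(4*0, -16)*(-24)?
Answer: 0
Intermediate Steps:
c(f, U) = f²
c(4*0, -16)*(-24) = (4*0)²*(-24) = 0²*(-24) = 0*(-24) = 0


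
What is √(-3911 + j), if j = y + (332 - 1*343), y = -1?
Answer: I*√3923 ≈ 62.634*I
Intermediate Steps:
j = -12 (j = -1 + (332 - 1*343) = -1 + (332 - 343) = -1 - 11 = -12)
√(-3911 + j) = √(-3911 - 12) = √(-3923) = I*√3923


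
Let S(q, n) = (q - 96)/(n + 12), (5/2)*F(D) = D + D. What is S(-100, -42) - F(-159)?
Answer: 2006/15 ≈ 133.73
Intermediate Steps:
F(D) = 4*D/5 (F(D) = 2*(D + D)/5 = 2*(2*D)/5 = 4*D/5)
S(q, n) = (-96 + q)/(12 + n)
S(-100, -42) - F(-159) = (-96 - 100)/(12 - 42) - 4*(-159)/5 = -196/(-30) - 1*(-636/5) = -1/30*(-196) + 636/5 = 98/15 + 636/5 = 2006/15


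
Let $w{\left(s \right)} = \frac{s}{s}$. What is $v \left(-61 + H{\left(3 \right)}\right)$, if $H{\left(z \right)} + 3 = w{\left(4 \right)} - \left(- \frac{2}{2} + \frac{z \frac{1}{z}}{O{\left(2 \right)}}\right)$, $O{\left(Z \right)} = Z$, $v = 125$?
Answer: $- \frac{15625}{2} \approx -7812.5$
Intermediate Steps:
$w{\left(s \right)} = 1$
$H{\left(z \right)} = - \frac{3}{2}$ ($H{\left(z \right)} = -3 - \left(-1 - 1 + \frac{z \frac{1}{z}}{2}\right) = -3 + \left(1 - \left(\left(-2\right) \frac{1}{2} + 1 \cdot \frac{1}{2}\right)\right) = -3 + \left(1 - \left(-1 + \frac{1}{2}\right)\right) = -3 + \left(1 - - \frac{1}{2}\right) = -3 + \left(1 + \frac{1}{2}\right) = -3 + \frac{3}{2} = - \frac{3}{2}$)
$v \left(-61 + H{\left(3 \right)}\right) = 125 \left(-61 - \frac{3}{2}\right) = 125 \left(- \frac{125}{2}\right) = - \frac{15625}{2}$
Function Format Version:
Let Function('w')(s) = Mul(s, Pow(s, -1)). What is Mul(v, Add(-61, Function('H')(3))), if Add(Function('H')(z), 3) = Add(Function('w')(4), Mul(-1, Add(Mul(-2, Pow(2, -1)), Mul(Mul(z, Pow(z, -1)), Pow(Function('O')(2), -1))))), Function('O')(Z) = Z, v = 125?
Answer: Rational(-15625, 2) ≈ -7812.5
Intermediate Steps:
Function('w')(s) = 1
Function('H')(z) = Rational(-3, 2) (Function('H')(z) = Add(-3, Add(1, Mul(-1, Add(Mul(-2, Pow(2, -1)), Mul(Mul(z, Pow(z, -1)), Pow(2, -1)))))) = Add(-3, Add(1, Mul(-1, Add(Mul(-2, Rational(1, 2)), Mul(1, Rational(1, 2)))))) = Add(-3, Add(1, Mul(-1, Add(-1, Rational(1, 2))))) = Add(-3, Add(1, Mul(-1, Rational(-1, 2)))) = Add(-3, Add(1, Rational(1, 2))) = Add(-3, Rational(3, 2)) = Rational(-3, 2))
Mul(v, Add(-61, Function('H')(3))) = Mul(125, Add(-61, Rational(-3, 2))) = Mul(125, Rational(-125, 2)) = Rational(-15625, 2)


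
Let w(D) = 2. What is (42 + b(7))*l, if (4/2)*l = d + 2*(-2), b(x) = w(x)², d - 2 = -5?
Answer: -161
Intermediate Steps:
d = -3 (d = 2 - 5 = -3)
b(x) = 4 (b(x) = 2² = 4)
l = -7/2 (l = (-3 + 2*(-2))/2 = (-3 - 4)/2 = (½)*(-7) = -7/2 ≈ -3.5000)
(42 + b(7))*l = (42 + 4)*(-7/2) = 46*(-7/2) = -161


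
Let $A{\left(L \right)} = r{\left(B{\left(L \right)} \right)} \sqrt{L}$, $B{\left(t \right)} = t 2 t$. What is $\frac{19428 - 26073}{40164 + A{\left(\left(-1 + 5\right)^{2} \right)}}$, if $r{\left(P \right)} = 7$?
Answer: $- \frac{6645}{40192} \approx -0.16533$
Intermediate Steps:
$B{\left(t \right)} = 2 t^{2}$ ($B{\left(t \right)} = 2 t t = 2 t^{2}$)
$A{\left(L \right)} = 7 \sqrt{L}$
$\frac{19428 - 26073}{40164 + A{\left(\left(-1 + 5\right)^{2} \right)}} = \frac{19428 - 26073}{40164 + 7 \sqrt{\left(-1 + 5\right)^{2}}} = - \frac{6645}{40164 + 7 \sqrt{4^{2}}} = - \frac{6645}{40164 + 7 \sqrt{16}} = - \frac{6645}{40164 + 7 \cdot 4} = - \frac{6645}{40164 + 28} = - \frac{6645}{40192}$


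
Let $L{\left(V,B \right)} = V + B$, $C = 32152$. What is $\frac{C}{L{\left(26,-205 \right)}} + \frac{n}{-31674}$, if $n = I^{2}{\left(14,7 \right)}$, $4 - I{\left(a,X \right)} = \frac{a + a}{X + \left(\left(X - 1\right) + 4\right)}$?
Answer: $- \frac{147156406936}{819263847} \approx -179.62$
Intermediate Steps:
$I{\left(a,X \right)} = 4 - \frac{2 a}{3 + 2 X}$ ($I{\left(a,X \right)} = 4 - \frac{a + a}{X + \left(\left(X - 1\right) + 4\right)} = 4 - \frac{2 a}{X + \left(\left(-1 + X\right) + 4\right)} = 4 - \frac{2 a}{X + \left(3 + X\right)} = 4 - \frac{2 a}{3 + 2 X}$)
$n = \frac{1600}{289}$ ($n = \left(\frac{2 \left(6 - 14 + 4 \cdot 7\right)}{3 + 2 \cdot 7}\right)^{2} = \left(\frac{2 \left(6 - 14 + 28\right)}{3 + 14}\right)^{2} = \left(2 \cdot \frac{1}{17} \cdot 20\right)^{2} = \left(\frac{40}{17}\right)^{2} = \frac{1600}{289} \approx 5.5363$)
$L{\left(V,B \right)} = B + V$
$\frac{C}{L{\left(26,-205 \right)}} + \frac{n}{-31674} = \frac{32152}{-205 + 26} + \frac{1600}{289 \left(-31674\right)} = \frac{32152}{-179} + \frac{1600}{289} \left(- \frac{1}{31674}\right) = 32152 \left(- \frac{1}{179}\right) - \frac{800}{4576893} = - \frac{32152}{179} - \frac{800}{4576893} = - \frac{147156406936}{819263847}$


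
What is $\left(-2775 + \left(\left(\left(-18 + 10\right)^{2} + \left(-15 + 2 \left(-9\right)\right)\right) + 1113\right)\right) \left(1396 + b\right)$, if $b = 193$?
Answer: $-2591659$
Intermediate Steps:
$\left(-2775 + \left(\left(\left(-18 + 10\right)^{2} + \left(-15 + 2 \left(-9\right)\right)\right) + 1113\right)\right) \left(1396 + b\right) = \left(-2775 + \left(\left(\left(-18 + 10\right)^{2} + \left(-15 + 2 \left(-9\right)\right)\right) + 1113\right)\right) \left(1396 + 193\right) = \left(-2775 + \left(\left(\left(-8\right)^{2} - 33\right) + 1113\right)\right) 1589 = \left(-2775 + \left(\left(64 - 33\right) + 1113\right)\right) 1589 = \left(-2775 + \left(31 + 1113\right)\right) 1589 = \left(-2775 + 1144\right) 1589 = \left(-1631\right) 1589 = -2591659$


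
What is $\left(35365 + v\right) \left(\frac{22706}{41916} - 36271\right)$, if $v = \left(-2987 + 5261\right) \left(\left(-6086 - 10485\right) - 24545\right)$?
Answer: $\frac{71046043344905035}{20958} \approx 3.3899 \cdot 10^{12}$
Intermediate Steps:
$v = -93497784$ ($v = 2274 \left(-16571 - 24545\right) = 2274 \left(-41116\right) = -93497784$)
$\left(35365 + v\right) \left(\frac{22706}{41916} - 36271\right) = \left(35365 - 93497784\right) \left(\frac{22706}{41916} - 36271\right) = - 93462419 \left(22706 \cdot \frac{1}{41916} - 36271\right) = - 93462419 \left(\frac{11353}{20958} - 36271\right) = \left(-93462419\right) \left(- \frac{760156265}{20958}\right) = \frac{71046043344905035}{20958}$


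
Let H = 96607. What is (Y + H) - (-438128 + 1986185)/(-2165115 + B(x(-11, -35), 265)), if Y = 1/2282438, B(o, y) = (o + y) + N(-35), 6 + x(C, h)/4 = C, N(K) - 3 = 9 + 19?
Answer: 159120002711349665/1647073451502 ≈ 96608.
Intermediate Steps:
N(K) = 31 (N(K) = 3 + (9 + 19) = 3 + 28 = 31)
x(C, h) = -24 + 4*C
B(o, y) = 31 + o + y (B(o, y) = (o + y) + 31 = 31 + o + y)
Y = 1/2282438 ≈ 4.3813e-7
(Y + H) - (-438128 + 1986185)/(-2165115 + B(x(-11, -35), 265)) = (1/2282438 + 96607) - (-438128 + 1986185)/(-2165115 + (31 + (-24 + 4*(-11)) + 265)) = 220499487867/2282438 - 1548057/(-2165115 + (31 + (-24 - 44) + 265)) = 220499487867/2282438 - 1548057/(-2165115 + (31 - 68 + 265)) = 220499487867/2282438 - 1548057/(-2165115 + 228) = 220499487867/2282438 - 1548057/(-2164887) = 220499487867/2282438 - 1548057*(-1)/2164887 = 220499487867/2282438 - 1*(-516019/721629) = 220499487867/2282438 + 516019/721629 = 159120002711349665/1647073451502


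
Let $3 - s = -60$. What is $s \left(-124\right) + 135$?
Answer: $-7677$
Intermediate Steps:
$s = 63$ ($s = 3 - -60 = 3 + 60 = 63$)
$s \left(-124\right) + 135 = 63 \left(-124\right) + 135 = -7812 + 135 = -7677$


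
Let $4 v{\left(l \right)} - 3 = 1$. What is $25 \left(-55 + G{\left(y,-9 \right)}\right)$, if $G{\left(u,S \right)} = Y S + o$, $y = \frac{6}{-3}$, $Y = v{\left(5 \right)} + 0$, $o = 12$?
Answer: $-1300$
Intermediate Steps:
$v{\left(l \right)} = 1$ ($v{\left(l \right)} = \frac{3}{4} + \frac{1}{4} \cdot 1 = \frac{3}{4} + \frac{1}{4} = 1$)
$Y = 1$ ($Y = 1 + 0 = 1$)
$y = -2$ ($y = 6 \left(- \frac{1}{3}\right) = -2$)
$G{\left(u,S \right)} = 12 + S$ ($G{\left(u,S \right)} = 1 S + 12 = S + 12 = 12 + S$)
$25 \left(-55 + G{\left(y,-9 \right)}\right) = 25 \left(-55 + \left(12 - 9\right)\right) = 25 \left(-55 + 3\right) = 25 \left(-52\right) = -1300$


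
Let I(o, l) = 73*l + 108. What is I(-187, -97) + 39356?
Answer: 32383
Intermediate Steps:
I(o, l) = 108 + 73*l
I(-187, -97) + 39356 = (108 + 73*(-97)) + 39356 = (108 - 7081) + 39356 = -6973 + 39356 = 32383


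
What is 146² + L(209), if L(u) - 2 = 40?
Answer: 21358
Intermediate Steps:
L(u) = 42 (L(u) = 2 + 40 = 42)
146² + L(209) = 146² + 42 = 21316 + 42 = 21358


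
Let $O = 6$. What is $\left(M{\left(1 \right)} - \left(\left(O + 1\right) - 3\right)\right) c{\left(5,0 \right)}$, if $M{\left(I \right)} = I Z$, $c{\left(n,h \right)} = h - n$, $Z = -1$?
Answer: $25$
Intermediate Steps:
$M{\left(I \right)} = - I$ ($M{\left(I \right)} = I \left(-1\right) = - I$)
$\left(M{\left(1 \right)} - \left(\left(O + 1\right) - 3\right)\right) c{\left(5,0 \right)} = \left(\left(-1\right) 1 - \left(\left(6 + 1\right) - 3\right)\right) \left(0 - 5\right) = \left(-1 - \left(7 - 3\right)\right) \left(0 - 5\right) = \left(-1 - 4\right) \left(-5\right) = \left(-5\right) \left(-5\right) = 25$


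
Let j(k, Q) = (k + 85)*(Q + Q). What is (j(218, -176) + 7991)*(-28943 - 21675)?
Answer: 4994224970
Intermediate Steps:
j(k, Q) = 2*Q*(85 + k) (j(k, Q) = (85 + k)*(2*Q) = 2*Q*(85 + k))
(j(218, -176) + 7991)*(-28943 - 21675) = (2*(-176)*(85 + 218) + 7991)*(-28943 - 21675) = (2*(-176)*303 + 7991)*(-50618) = (-106656 + 7991)*(-50618) = -98665*(-50618) = 4994224970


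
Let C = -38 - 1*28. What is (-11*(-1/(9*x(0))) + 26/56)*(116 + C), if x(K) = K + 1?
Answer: 10625/126 ≈ 84.325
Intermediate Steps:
x(K) = 1 + K
C = -66 (C = -38 - 28 = -66)
(-11*(-1/(9*x(0))) + 26/56)*(116 + C) = (-11*(-1/(9*(1 + 0))) + 26/56)*(116 - 66) = (-11/(-3*1*3) + 26*(1/56))*50 = (-11/((-3*3)) + 13/28)*50 = (-11/(-9) + 13/28)*50 = (-11*(-1/9) + 13/28)*50 = (11/9 + 13/28)*50 = (425/252)*50 = 10625/126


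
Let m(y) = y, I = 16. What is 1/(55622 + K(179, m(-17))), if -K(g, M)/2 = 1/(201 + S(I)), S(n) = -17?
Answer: 92/5117223 ≈ 1.7979e-5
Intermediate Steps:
K(g, M) = -1/92 (K(g, M) = -2/(201 - 17) = -2/184 = -2*1/184 = -1/92)
1/(55622 + K(179, m(-17))) = 1/(55622 - 1/92) = 1/(5117223/92) = 92/5117223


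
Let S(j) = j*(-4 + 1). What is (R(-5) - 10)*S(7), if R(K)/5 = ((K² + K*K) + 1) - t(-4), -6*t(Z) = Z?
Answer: -5075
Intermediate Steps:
t(Z) = -Z/6
S(j) = -3*j (S(j) = j*(-3) = -3*j)
R(K) = 5/3 + 10*K² (R(K) = 5*(((K² + K*K) + 1) - (-1)*(-4)/6) = 5*(((K² + K²) + 1) - 1*⅔) = 5*((2*K² + 1) - ⅔) = 5*((1 + 2*K²) - ⅔) = 5*(⅓ + 2*K²) = 5/3 + 10*K²)
(R(-5) - 10)*S(7) = ((5/3 + 10*(-5)²) - 10)*(-3*7) = ((5/3 + 10*25) - 10)*(-21) = ((5/3 + 250) - 10)*(-21) = (755/3 - 10)*(-21) = (725/3)*(-21) = -5075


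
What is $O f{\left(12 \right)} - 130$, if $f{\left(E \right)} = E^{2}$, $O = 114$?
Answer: $16286$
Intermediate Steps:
$O f{\left(12 \right)} - 130 = 114 \cdot 12^{2} - 130 = 114 \cdot 144 - 130 = 16416 - 130 = 16286$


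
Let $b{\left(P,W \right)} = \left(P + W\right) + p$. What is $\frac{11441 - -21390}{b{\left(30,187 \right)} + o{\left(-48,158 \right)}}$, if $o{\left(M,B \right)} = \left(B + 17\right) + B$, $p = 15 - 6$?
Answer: $\frac{32831}{559} \approx 58.732$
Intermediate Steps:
$p = 9$ ($p = 15 - 6 = 9$)
$b{\left(P,W \right)} = 9 + P + W$ ($b{\left(P,W \right)} = \left(P + W\right) + 9 = 9 + P + W$)
$o{\left(M,B \right)} = 17 + 2 B$ ($o{\left(M,B \right)} = \left(17 + B\right) + B = 17 + 2 B$)
$\frac{11441 - -21390}{b{\left(30,187 \right)} + o{\left(-48,158 \right)}} = \frac{11441 - -21390}{\left(9 + 30 + 187\right) + \left(17 + 2 \cdot 158\right)} = \frac{11441 + 21390}{226 + \left(17 + 316\right)} = \frac{32831}{226 + 333} = \frac{32831}{559}$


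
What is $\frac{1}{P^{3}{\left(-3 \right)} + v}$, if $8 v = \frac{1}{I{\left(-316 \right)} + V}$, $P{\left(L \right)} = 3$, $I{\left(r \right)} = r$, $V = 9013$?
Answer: $\frac{69576}{1878553} \approx 0.037037$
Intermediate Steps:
$v = \frac{1}{69576}$ ($v = \frac{1}{8 \left(-316 + 9013\right)} = \frac{1}{8 \cdot 8697} = \frac{1}{8} \cdot \frac{1}{8697} = \frac{1}{69576} \approx 1.4373 \cdot 10^{-5}$)
$\frac{1}{P^{3}{\left(-3 \right)} + v} = \frac{1}{3^{3} + \frac{1}{69576}} = \frac{1}{27 + \frac{1}{69576}} = \frac{1}{\frac{1878553}{69576}} = \frac{69576}{1878553}$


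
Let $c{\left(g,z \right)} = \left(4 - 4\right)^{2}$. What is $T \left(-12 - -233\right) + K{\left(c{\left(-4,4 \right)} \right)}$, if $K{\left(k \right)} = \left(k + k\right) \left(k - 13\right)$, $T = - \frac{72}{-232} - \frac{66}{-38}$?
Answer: $\frac{249288}{551} \approx 452.43$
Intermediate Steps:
$c{\left(g,z \right)} = 0$ ($c{\left(g,z \right)} = 0^{2} = 0$)
$T = \frac{1128}{551}$ ($T = \left(-72\right) \left(- \frac{1}{232}\right) - - \frac{33}{19} = \frac{9}{29} + \frac{33}{19} = \frac{1128}{551} \approx 2.0472$)
$K{\left(k \right)} = 2 k \left(-13 + k\right)$
$T \left(-12 - -233\right) + K{\left(c{\left(-4,4 \right)} \right)} = \frac{1128 \left(-12 - -233\right)}{551} + 2 \cdot 0 \left(-13 + 0\right) = \frac{1128 \left(-12 + 233\right)}{551} + 2 \cdot 0 \left(-13\right) = \frac{1128}{551} \cdot 221 + 0 = \frac{249288}{551} + 0 = \frac{249288}{551}$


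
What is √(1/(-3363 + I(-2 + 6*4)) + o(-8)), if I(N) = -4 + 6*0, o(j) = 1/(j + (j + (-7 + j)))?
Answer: I*√354673046/104377 ≈ 0.18043*I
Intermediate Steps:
o(j) = 1/(-7 + 3*j) (o(j) = 1/(j + (-7 + 2*j)) = 1/(-7 + 3*j))
I(N) = -4 (I(N) = -4 + 0 = -4)
√(1/(-3363 + I(-2 + 6*4)) + o(-8)) = √(1/(-3363 - 4) + 1/(-7 + 3*(-8))) = √(1/(-3367) + 1/(-7 - 24)) = √(-1/3367 + 1/(-31)) = √(-1/3367 - 1/31) = √(-3398/104377) = I*√354673046/104377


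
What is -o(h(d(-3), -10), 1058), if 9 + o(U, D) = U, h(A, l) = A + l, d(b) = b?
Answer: 22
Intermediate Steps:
o(U, D) = -9 + U
-o(h(d(-3), -10), 1058) = -(-9 + (-3 - 10)) = -(-9 - 13) = -1*(-22) = 22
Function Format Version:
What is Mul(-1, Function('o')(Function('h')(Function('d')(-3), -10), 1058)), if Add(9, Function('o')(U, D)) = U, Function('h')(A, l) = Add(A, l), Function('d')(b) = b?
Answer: 22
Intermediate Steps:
Function('o')(U, D) = Add(-9, U)
Mul(-1, Function('o')(Function('h')(Function('d')(-3), -10), 1058)) = Mul(-1, Add(-9, Add(-3, -10))) = Mul(-1, Add(-9, -13)) = Mul(-1, -22) = 22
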